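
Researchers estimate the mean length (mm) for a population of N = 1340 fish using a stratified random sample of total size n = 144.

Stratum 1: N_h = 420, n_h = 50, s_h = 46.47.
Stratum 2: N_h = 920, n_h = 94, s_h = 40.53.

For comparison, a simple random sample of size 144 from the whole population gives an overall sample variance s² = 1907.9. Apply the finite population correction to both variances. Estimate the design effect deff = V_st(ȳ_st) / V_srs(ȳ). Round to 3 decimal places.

deff ≈ 0.941

V̂(ȳ_st) = Σ W_h² (1 − n_h/N_h) s_h²/n_h, with W_h = N_h/N and N = 1340:
  stratum 1: (420/1340)²·(1 − 50/420)·46.47²/50 = 3.73781
  stratum 2: (920/1340)²·(1 − 94/920)·40.53²/94 = 7.39577
V_st = 11.1336
V_srs = (1 − 144/1340)·1907.9/144 = 11.8255
deff = V_st / V_srs = 11.1336/11.8255 = 0.9415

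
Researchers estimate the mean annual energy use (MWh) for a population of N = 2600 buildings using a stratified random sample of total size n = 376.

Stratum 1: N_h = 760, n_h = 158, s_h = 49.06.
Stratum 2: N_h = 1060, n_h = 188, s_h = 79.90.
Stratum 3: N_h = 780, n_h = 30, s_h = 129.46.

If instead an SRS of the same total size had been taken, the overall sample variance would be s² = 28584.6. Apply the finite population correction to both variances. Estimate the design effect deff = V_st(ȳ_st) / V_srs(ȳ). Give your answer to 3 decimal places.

V̂(ȳ_st) = Σ W_h² (1 − n_h/N_h) s_h²/n_h, with W_h = N_h/N and N = 2600:
  stratum 1: (760/2600)²·(1 − 158/760)·49.06²/158 = 1.03101
  stratum 2: (1060/2600)²·(1 − 188/1060)·79.90²/188 = 4.64314
  stratum 3: (780/2600)²·(1 − 30/780)·129.46²/30 = 48.3458
V_st = 54.02
V_srs = (1 − 376/2600)·28584.6/376 = 65.0288
deff = V_st / V_srs = 54.02/65.0288 = 0.8307

deff ≈ 0.831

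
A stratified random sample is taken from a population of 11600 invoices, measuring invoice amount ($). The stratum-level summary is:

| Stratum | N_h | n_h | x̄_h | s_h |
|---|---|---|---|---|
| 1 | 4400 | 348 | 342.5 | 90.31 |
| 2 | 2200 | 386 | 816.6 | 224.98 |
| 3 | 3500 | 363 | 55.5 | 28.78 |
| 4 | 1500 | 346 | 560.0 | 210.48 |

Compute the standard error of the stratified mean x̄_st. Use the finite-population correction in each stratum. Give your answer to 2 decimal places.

V̂(x̄_st) = Σ W_h² (1 − n_h/N_h) s_h²/n_h, with W_h = N_h/N and N = 11600:
  stratum 1: (4400/11600)²·(1 − 348/4400)·90.31²/348 = 3.10526
  stratum 2: (2200/11600)²·(1 − 386/2200)·224.98²/386 = 3.88906
  stratum 3: (3500/11600)²·(1 − 363/3500)·28.78²/363 = 0.186184
  stratum 4: (1500/11600)²·(1 − 346/1500)·210.48²/346 = 1.64713
V̂(x̄_st) = 8.82763
SE(x̄_st) = √8.82763 = 2.97113

SE(x̄_st) ≈ 2.97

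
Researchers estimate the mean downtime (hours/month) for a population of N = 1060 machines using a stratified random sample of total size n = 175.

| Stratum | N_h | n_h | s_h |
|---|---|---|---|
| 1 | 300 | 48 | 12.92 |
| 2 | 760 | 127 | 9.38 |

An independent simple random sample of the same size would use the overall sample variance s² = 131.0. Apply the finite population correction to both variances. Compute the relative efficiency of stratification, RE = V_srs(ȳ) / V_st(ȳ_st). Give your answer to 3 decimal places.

V̂(ȳ_st) = Σ W_h² (1 − n_h/N_h) s_h²/n_h, with W_h = N_h/N and N = 1060:
  stratum 1: (300/1060)²·(1 − 48/300)·12.92²/48 = 0.233988
  stratum 2: (760/1060)²·(1 − 127/760)·9.38²/127 = 0.296625
V_st = 0.530613
V_srs = (1 − 175/1060)·131.0/175 = 0.624987
Relative efficiency = V_srs / V_st = 0.624987/0.530613 = 1.1779

RE ≈ 1.178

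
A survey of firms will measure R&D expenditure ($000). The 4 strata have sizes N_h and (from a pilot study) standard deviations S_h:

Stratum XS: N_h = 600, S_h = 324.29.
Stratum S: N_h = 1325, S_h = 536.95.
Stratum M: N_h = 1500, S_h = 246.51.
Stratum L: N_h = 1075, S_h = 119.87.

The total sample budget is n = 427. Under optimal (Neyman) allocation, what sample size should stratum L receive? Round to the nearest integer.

Neyman allocation: n_h = n · N_h S_h / Σ N_i S_i, with n = 427.
  stratum XS: N_h·S_h = 600·324.29 = 194574.00
  stratum S: N_h·S_h = 1325·536.95 = 711458.75
  stratum M: N_h·S_h = 1500·246.51 = 369765.00
  stratum L: N_h·S_h = 1075·119.87 = 128860.25
Σ N_h S_h = 1404658.00
n for stratum L = 427·128860.25/1404658.00 = 39.172 → 39

39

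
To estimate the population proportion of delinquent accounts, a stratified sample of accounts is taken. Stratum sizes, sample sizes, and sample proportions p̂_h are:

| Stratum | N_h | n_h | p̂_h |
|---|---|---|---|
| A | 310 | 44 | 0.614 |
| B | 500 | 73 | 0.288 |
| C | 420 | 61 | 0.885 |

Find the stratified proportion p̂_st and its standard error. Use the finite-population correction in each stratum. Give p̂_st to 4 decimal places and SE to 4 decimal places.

p̂_st ≈ 0.5740, SE ≈ 0.0295

N = 1230; stratum weights W_h = N_h/N.
p̂_st = Σ W_h p̂_h = (310·0.614 + 500·0.288 + 420·0.885)/1230 = 0.57402
V̂(p̂_st) = Σ W_h² (1 − n_h/N_h) p̂_h(1−p̂_h)/(n_h−1):
  stratum A: (310/1230)²·(1 − 44/310)·0.614·0.386/43 = 0.000300414
  stratum B: (500/1230)²·(1 − 73/500)·0.288·0.712/72 = 0.000401909
  stratum C: (420/1230)²·(1 − 61/420)·0.885·0.115/60 = 0.000169053
V̂(p̂_st) = 0.000871376; SE = √V̂ = 0.0295191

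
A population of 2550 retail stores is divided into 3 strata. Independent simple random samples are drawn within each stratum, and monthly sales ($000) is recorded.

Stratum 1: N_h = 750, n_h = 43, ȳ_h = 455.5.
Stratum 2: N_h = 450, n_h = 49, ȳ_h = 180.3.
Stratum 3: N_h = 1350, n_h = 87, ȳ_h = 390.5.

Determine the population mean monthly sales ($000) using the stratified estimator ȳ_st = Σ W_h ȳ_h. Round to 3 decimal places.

N = Σ N_h = 2550. Stratum weights W_h = N_h/N.
ȳ_st = (750·455.5 + 450·180.3 + 1350·390.5) / 2550 = 372.52353

ȳ_st ≈ 372.524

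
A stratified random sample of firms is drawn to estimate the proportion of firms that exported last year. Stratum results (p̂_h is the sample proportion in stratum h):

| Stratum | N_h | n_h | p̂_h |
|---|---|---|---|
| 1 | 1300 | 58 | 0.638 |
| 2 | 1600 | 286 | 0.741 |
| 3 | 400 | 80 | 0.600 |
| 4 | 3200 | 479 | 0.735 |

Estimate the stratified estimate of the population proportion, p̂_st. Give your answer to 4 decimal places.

p̂_st ≈ 0.7088

N = 6500; stratum weights W_h = N_h/N.
p̂_st = Σ W_h p̂_h = (1300·0.638 + 1600·0.741 + 400·0.600 + 3200·0.735)/6500 = 0.70877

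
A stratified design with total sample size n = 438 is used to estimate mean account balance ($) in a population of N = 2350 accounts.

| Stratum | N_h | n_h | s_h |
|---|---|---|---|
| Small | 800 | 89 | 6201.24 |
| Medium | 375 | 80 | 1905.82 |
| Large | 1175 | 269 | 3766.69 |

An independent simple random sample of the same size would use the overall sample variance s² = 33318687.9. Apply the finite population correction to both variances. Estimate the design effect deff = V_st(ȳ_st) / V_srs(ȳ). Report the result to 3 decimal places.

deff ≈ 0.898

V̂(ȳ_st) = Σ W_h² (1 − n_h/N_h) s_h²/n_h, with W_h = N_h/N and N = 2350:
  stratum Small: (800/2350)²·(1 − 89/800)·6201.24²/89 = 44503.2
  stratum Medium: (375/2350)²·(1 − 80/375)·1905.82²/80 = 909.476
  stratum Large: (1175/2350)²·(1 − 269/1175)·3766.69²/269 = 10167.1
V_st = 55579.8
V_srs = (1 − 438/2350)·33318687.9/438 = 61891.9
deff = V_st / V_srs = 55579.8/61891.9 = 0.8980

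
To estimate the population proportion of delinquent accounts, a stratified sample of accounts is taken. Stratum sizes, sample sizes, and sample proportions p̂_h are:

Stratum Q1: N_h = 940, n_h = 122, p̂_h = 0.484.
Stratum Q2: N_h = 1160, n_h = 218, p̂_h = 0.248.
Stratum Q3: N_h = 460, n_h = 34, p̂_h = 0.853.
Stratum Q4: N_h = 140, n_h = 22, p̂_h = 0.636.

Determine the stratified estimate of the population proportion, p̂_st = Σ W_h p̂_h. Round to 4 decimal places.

N = 2700; stratum weights W_h = N_h/N.
p̂_st = Σ W_h p̂_h = (940·0.484 + 1160·0.248 + 460·0.853 + 140·0.636)/2700 = 0.45336

p̂_st ≈ 0.4534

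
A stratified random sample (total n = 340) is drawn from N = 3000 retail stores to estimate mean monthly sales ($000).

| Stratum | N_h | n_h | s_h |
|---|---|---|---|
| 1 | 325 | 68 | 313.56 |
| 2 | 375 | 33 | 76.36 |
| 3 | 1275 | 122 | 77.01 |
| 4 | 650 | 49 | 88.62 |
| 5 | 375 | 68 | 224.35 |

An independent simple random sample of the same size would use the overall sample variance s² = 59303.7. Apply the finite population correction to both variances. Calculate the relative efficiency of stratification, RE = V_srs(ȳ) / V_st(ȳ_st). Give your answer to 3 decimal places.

RE ≈ 3.837

V̂(ȳ_st) = Σ W_h² (1 − n_h/N_h) s_h²/n_h, with W_h = N_h/N and N = 3000:
  stratum 1: (325/3000)²·(1 − 68/325)·313.56²/68 = 13.4186
  stratum 2: (375/3000)²·(1 − 33/375)·76.36²/33 = 2.51787
  stratum 3: (1275/3000)²·(1 − 122/1275)·77.01²/122 = 7.9402
  stratum 4: (650/3000)²·(1 − 49/650)·88.62²/49 = 6.95685
  stratum 5: (375/3000)²·(1 − 68/375)·224.35²/68 = 9.46826
V_st = 40.3018
V_srs = (1 − 340/3000)·59303.7/340 = 154.655
Relative efficiency = V_srs / V_st = 154.655/40.3018 = 3.8374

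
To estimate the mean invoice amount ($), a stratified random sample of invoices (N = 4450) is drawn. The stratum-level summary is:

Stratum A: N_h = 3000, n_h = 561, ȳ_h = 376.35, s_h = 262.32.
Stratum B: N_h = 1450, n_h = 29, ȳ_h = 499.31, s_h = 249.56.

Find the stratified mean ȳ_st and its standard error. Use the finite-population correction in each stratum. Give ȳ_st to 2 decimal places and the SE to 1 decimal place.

ȳ_st ≈ 416.42, SE ≈ 16.4

ȳ_st = Σ W_h ȳ_h = (3000·376.35 + 1450·499.31)/4450 = 416.41562
V̂(ȳ_st) = Σ W_h² (1 − n_h/N_h) s_h²/n_h, with W_h = N_h/N and N = 4450:
  stratum A: (3000/4450)²·(1 − 561/3000)·262.32²/561 = 45.3224
  stratum B: (1450/4450)²·(1 − 29/1450)·249.56²/29 = 223.457
V̂(ȳ_st) = 268.779
SE(ȳ_st) = √268.779 = 16.3945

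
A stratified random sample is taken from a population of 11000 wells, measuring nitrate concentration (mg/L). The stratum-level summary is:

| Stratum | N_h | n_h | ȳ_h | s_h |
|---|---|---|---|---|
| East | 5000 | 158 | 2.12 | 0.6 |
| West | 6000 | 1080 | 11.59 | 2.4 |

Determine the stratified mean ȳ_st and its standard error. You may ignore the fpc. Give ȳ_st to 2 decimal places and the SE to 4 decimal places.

ȳ_st ≈ 7.29, SE ≈ 0.0454

ȳ_st = Σ W_h ȳ_h = (5000·2.12 + 6000·11.59)/11000 = 7.28545
V̂(ȳ_st) = Σ W_h² s_h²/n_h, with W_h = N_h/N and N = 11000:
  stratum East: (5000/11000)²·0.6²/158 = 0.000470761
  stratum West: (6000/11000)²·2.4²/1080 = 0.00158678
V̂(ȳ_st) = 0.00205754
SE(ȳ_st) = √0.00205754 = 0.0453601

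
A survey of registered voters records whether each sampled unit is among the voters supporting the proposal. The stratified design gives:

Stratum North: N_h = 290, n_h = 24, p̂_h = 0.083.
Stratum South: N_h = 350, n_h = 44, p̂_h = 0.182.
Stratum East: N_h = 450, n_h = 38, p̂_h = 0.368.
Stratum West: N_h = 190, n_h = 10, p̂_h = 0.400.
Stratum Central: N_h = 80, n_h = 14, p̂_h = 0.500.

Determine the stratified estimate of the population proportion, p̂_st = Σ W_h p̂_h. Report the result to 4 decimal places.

p̂_st ≈ 0.2716

N = 1360; stratum weights W_h = N_h/N.
p̂_st = Σ W_h p̂_h = (290·0.083 + 350·0.182 + 450·0.368 + 190·0.400 + 80·0.500)/1360 = 0.27160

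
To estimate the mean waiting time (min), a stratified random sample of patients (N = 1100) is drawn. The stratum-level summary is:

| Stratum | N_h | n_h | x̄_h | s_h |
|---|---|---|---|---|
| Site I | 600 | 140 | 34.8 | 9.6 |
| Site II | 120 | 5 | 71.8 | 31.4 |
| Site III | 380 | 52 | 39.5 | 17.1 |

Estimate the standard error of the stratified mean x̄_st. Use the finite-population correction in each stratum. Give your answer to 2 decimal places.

V̂(x̄_st) = Σ W_h² (1 − n_h/N_h) s_h²/n_h, with W_h = N_h/N and N = 1100:
  stratum Site I: (600/1100)²·(1 − 140/600)·9.6²/140 = 0.150154
  stratum Site II: (120/1100)²·(1 − 5/120)·31.4²/5 = 2.24897
  stratum Site III: (380/1100)²·(1 − 52/380)·17.1²/52 = 0.579243
V̂(x̄_st) = 2.97836
SE(x̄_st) = √2.97836 = 1.72579

SE(x̄_st) ≈ 1.73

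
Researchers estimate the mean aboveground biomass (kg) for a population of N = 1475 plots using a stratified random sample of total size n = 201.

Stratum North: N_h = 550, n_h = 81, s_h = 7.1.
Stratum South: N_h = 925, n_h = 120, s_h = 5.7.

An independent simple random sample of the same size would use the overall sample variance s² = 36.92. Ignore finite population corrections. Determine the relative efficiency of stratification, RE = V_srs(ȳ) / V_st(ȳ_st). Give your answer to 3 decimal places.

RE ≈ 0.952

V̂(ȳ_st) = Σ W_h² s_h²/n_h, with W_h = N_h/N and N = 1475:
  stratum North: (550/1475)²·7.1²/81 = 0.0865313
  stratum South: (925/1475)²·5.7²/120 = 0.10648
V_st = 0.193011
V_srs = s²/n = 36.92/201 = 0.183682
Relative efficiency = V_srs / V_st = 0.183682/0.193011 = 0.9517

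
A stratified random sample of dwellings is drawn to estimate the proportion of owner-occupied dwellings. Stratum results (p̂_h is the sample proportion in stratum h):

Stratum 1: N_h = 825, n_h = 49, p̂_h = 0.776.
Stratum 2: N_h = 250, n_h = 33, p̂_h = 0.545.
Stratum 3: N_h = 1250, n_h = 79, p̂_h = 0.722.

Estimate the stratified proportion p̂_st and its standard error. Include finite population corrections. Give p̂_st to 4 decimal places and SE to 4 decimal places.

N = 2325; stratum weights W_h = N_h/N.
p̂_st = Σ W_h p̂_h = (825·0.776 + 250·0.545 + 1250·0.722)/2325 = 0.72213
V̂(p̂_st) = Σ W_h² (1 − n_h/N_h) p̂_h(1−p̂_h)/(n_h−1):
  stratum 1: (825/2325)²·(1 − 49/825)·0.776·0.224/48 = 0.000428882
  stratum 2: (250/2325)²·(1 − 33/250)·0.545·0.455/32 = 7.77699e-05
  stratum 3: (1250/2325)²·(1 − 79/1250)·0.722·0.278/78 = 0.0006968
V̂(p̂_st) = 0.00120345; SE = √V̂ = 0.0346908

p̂_st ≈ 0.7221, SE ≈ 0.0347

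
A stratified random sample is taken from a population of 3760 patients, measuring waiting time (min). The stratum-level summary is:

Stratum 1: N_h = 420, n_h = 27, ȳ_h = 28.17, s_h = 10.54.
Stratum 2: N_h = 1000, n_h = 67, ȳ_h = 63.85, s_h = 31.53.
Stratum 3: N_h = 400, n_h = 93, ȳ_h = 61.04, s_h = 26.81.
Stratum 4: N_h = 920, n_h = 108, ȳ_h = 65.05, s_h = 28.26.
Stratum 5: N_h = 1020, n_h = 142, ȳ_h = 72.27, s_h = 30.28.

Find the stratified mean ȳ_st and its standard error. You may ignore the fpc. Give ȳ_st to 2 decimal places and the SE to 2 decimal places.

ȳ_st ≈ 62.14, SE ≈ 1.45

ȳ_st = Σ W_h ȳ_h = (420·28.17 + 1000·63.85 + 400·61.04 + 920·65.05 + 1020·72.27)/3760 = 62.14330
V̂(ȳ_st) = Σ W_h² s_h²/n_h, with W_h = N_h/N and N = 3760:
  stratum 1: (420/3760)²·10.54²/27 = 0.0513382
  stratum 2: (1000/3760)²·31.53²/67 = 1.04954
  stratum 3: (400/3760)²·26.81²/93 = 0.0874692
  stratum 4: (920/3760)²·28.26²/108 = 0.442711
  stratum 5: (1020/3760)²·30.28²/142 = 0.475169
V̂(ȳ_st) = 2.10622
SE(ȳ_st) = √2.10622 = 1.45128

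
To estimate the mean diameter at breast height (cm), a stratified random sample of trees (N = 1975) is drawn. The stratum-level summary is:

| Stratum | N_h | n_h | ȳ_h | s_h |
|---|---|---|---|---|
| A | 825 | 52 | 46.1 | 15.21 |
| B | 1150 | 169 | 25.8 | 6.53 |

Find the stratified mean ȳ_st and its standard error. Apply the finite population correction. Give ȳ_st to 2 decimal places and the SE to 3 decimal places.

ȳ_st = Σ W_h ȳ_h = (825·46.1 + 1150·25.8)/1975 = 34.27975
V̂(ȳ_st) = Σ W_h² (1 − n_h/N_h) s_h²/n_h, with W_h = N_h/N and N = 1975:
  stratum A: (825/1975)²·(1 − 52/825)·15.21²/52 = 0.727368
  stratum B: (1150/1975)²·(1 − 169/1150)·6.53²/169 = 0.0729747
V̂(ȳ_st) = 0.800343
SE(ȳ_st) = √0.800343 = 0.894619

ȳ_st ≈ 34.28, SE ≈ 0.895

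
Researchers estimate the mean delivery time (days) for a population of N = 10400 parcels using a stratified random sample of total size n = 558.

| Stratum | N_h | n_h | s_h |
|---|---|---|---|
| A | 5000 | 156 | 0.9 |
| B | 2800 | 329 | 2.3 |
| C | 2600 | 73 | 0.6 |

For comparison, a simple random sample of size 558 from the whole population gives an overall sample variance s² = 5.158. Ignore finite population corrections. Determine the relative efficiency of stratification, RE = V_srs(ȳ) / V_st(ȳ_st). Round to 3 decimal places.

RE ≈ 3.457

V̂(ȳ_st) = Σ W_h² s_h²/n_h, with W_h = N_h/N and N = 10400:
  stratum A: (5000/10400)²·0.9²/156 = 0.00120015
  stratum B: (2800/10400)²·2.3²/329 = 0.00116549
  stratum C: (2600/10400)²·0.6²/73 = 0.000308219
V_st = 0.00267386
V_srs = s²/n = 5.158/558 = 0.00924373
Relative efficiency = V_srs / V_st = 0.00924373/0.00267386 = 3.4571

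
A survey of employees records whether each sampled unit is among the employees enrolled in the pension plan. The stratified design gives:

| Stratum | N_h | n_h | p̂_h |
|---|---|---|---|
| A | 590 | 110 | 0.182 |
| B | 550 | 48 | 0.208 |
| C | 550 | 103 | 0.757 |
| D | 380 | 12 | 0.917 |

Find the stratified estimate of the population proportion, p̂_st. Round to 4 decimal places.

p̂_st ≈ 0.4766

N = 2070; stratum weights W_h = N_h/N.
p̂_st = Σ W_h p̂_h = (590·0.182 + 550·0.208 + 550·0.757 + 380·0.917)/2070 = 0.47661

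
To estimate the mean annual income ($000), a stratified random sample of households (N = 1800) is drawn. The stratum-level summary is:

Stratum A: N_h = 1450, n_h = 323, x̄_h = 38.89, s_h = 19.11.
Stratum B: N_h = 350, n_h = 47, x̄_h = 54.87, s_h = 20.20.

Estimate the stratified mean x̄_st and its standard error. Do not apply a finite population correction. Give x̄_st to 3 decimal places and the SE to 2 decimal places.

x̄_st ≈ 41.997, SE ≈ 1.03

x̄_st = Σ W_h x̄_h = (1450·38.89 + 350·54.87)/1800 = 41.99722
V̂(x̄_st) = Σ W_h² s_h²/n_h, with W_h = N_h/N and N = 1800:
  stratum A: (1450/1800)²·19.11²/323 = 0.733685
  stratum B: (350/1800)²·20.20²/47 = 0.328243
V̂(x̄_st) = 1.06193
SE(x̄_st) = √1.06193 = 1.0305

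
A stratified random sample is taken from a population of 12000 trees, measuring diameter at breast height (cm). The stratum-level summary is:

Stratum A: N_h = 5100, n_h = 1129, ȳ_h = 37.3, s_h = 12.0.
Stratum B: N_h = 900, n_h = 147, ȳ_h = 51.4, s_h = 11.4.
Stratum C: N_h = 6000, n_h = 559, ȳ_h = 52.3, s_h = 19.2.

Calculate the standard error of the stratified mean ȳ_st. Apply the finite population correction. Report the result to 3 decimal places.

V̂(ȳ_st) = Σ W_h² (1 − n_h/N_h) s_h²/n_h, with W_h = N_h/N and N = 12000:
  stratum A: (5100/12000)²·(1 − 1129/5100)·12.0²/1129 = 0.0179381
  stratum B: (900/12000)²·(1 − 147/900)·11.4²/147 = 0.00416071
  stratum C: (6000/12000)²·(1 − 559/6000)·19.2²/559 = 0.149506
V̂(ȳ_st) = 0.171605
SE(ȳ_st) = √0.171605 = 0.414252

SE(ȳ_st) ≈ 0.414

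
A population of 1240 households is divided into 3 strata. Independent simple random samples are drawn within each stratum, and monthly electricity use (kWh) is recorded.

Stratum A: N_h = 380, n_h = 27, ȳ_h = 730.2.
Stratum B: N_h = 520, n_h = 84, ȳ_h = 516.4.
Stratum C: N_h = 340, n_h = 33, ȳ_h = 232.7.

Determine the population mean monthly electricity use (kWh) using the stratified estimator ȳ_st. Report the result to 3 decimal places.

ȳ_st ≈ 504.131

N = Σ N_h = 1240. Stratum weights W_h = N_h/N.
ȳ_st = (380·730.2 + 520·516.4 + 340·232.7) / 1240 = 504.13065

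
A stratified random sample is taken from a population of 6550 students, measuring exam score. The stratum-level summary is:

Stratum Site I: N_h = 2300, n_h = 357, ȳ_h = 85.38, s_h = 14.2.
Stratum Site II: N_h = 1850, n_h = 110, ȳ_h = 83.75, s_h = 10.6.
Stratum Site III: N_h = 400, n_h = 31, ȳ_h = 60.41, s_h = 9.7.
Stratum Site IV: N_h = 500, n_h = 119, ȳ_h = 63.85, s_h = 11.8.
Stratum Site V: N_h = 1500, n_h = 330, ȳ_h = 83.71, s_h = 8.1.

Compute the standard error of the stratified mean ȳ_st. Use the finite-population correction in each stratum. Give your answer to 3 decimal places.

SE(ȳ_st) ≈ 0.399

V̂(ȳ_st) = Σ W_h² (1 − n_h/N_h) s_h²/n_h, with W_h = N_h/N and N = 6550:
  stratum Site I: (2300/6550)²·(1 − 357/2300)·14.2²/357 = 0.0588337
  stratum Site II: (1850/6550)²·(1 − 110/1850)·10.6²/110 = 0.0766403
  stratum Site III: (400/6550)²·(1 − 31/400)·9.7²/31 = 0.010442
  stratum Site IV: (500/6550)²·(1 − 119/500)·11.8²/119 = 0.00519552
  stratum Site V: (1500/6550)²·(1 − 330/1500)·8.1²/330 = 0.008133
V̂(ȳ_st) = 0.159245
SE(ȳ_st) = √0.159245 = 0.399055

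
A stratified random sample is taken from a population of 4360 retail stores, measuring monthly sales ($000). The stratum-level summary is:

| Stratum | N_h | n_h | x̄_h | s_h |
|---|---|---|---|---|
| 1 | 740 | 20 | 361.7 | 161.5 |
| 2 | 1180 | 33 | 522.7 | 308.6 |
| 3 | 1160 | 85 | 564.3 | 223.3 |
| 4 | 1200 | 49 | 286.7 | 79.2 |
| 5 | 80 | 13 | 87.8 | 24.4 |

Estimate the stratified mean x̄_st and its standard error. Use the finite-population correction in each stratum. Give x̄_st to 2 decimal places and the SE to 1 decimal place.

x̄_st ≈ 433.51, SE ≈ 17.0

x̄_st = Σ W_h x̄_h = (740·361.7 + 1180·522.7 + 1160·564.3 + 1200·286.7 + 80·87.8)/4360 = 433.50826
V̂(x̄_st) = Σ W_h² (1 − n_h/N_h) s_h²/n_h, with W_h = N_h/N and N = 4360:
  stratum 1: (740/4360)²·(1 − 20/740)·161.5²/20 = 36.5516
  stratum 2: (1180/4360)²·(1 − 33/1180)·308.6²/33 = 205.471
  stratum 3: (1160/4360)²·(1 − 85/1160)·223.3²/85 = 38.4815
  stratum 4: (1200/4360)²·(1 − 49/1200)·79.2²/49 = 9.30118
  stratum 5: (80/4360)²·(1 − 13/80)·24.4²/13 = 0.012913
V̂(x̄_st) = 289.818
SE(x̄_st) = √289.818 = 17.024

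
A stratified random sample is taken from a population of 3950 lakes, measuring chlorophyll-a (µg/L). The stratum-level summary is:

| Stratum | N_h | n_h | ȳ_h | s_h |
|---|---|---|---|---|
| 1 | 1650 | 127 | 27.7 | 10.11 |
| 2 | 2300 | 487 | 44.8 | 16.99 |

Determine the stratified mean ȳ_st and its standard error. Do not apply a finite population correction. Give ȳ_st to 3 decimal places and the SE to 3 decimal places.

ȳ_st ≈ 37.657, SE ≈ 0.584

ȳ_st = Σ W_h ȳ_h = (1650·27.7 + 2300·44.8)/3950 = 37.65696
V̂(ȳ_st) = Σ W_h² s_h²/n_h, with W_h = N_h/N and N = 3950:
  stratum 1: (1650/3950)²·10.11²/127 = 0.140434
  stratum 2: (2300/3950)²·16.99²/487 = 0.200964
V̂(ȳ_st) = 0.341398
SE(ȳ_st) = √0.341398 = 0.584293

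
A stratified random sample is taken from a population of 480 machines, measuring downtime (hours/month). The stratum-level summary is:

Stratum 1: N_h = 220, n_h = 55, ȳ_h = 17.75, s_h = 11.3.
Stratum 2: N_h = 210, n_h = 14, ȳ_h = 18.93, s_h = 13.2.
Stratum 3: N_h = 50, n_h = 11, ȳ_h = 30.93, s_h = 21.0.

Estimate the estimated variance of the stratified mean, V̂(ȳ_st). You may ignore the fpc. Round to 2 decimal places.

V̂(ȳ_st) ≈ 3.30

V̂(ȳ_st) = Σ W_h² s_h²/n_h, with W_h = N_h/N and N = 480:
  stratum 1: (220/480)²·11.3²/55 = 0.487705
  stratum 2: (210/480)²·13.2²/14 = 2.38219
  stratum 3: (50/480)²·21.0²/11 = 0.435014
V̂(ȳ_st) = 3.30491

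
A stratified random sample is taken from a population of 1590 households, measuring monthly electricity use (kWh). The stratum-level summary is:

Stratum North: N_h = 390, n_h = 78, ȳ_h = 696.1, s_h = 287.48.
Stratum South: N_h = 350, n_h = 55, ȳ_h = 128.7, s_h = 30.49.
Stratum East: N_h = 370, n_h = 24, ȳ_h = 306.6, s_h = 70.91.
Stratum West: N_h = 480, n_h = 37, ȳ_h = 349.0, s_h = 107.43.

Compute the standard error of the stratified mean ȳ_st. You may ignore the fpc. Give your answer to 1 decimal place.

SE(ȳ_st) ≈ 10.2

V̂(ȳ_st) = Σ W_h² s_h²/n_h, with W_h = N_h/N and N = 1590:
  stratum North: (390/1590)²·287.48²/78 = 63.7464
  stratum South: (350/1590)²·30.49²/55 = 0.819019
  stratum East: (370/1590)²·70.91²/24 = 11.3452
  stratum West: (480/1590)²·107.43²/37 = 28.4274
V̂(ȳ_st) = 104.338
SE(ȳ_st) = √104.338 = 10.2146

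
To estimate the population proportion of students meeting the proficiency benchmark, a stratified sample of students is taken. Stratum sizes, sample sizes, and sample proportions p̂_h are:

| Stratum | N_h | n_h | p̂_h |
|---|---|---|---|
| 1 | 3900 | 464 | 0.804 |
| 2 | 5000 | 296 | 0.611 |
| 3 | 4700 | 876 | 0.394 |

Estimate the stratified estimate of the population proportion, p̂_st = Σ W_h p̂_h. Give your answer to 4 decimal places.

N = 13600; stratum weights W_h = N_h/N.
p̂_st = Σ W_h p̂_h = (3900·0.804 + 5000·0.611 + 4700·0.394)/13600 = 0.59135

p̂_st ≈ 0.5914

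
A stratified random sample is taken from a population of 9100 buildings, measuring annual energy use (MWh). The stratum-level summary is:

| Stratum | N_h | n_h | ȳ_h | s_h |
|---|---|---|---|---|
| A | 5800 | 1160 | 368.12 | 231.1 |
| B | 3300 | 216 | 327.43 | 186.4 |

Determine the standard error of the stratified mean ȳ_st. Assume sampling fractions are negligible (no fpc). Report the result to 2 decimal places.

V̂(ȳ_st) = Σ W_h² s_h²/n_h, with W_h = N_h/N and N = 9100:
  stratum A: (5800/9100)²·231.1²/1160 = 18.7032
  stratum B: (3300/9100)²·186.4²/216 = 21.1535
V̂(ȳ_st) = 39.8567
SE(ȳ_st) = √39.8567 = 6.31322

SE(ȳ_st) ≈ 6.31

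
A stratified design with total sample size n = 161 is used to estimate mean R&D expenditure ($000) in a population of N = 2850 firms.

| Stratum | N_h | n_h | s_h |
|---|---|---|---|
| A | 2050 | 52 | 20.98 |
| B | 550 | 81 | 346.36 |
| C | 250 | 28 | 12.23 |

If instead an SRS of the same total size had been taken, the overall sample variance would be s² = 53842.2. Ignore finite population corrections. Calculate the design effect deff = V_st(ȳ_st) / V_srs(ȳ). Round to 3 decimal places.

V̂(ȳ_st) = Σ W_h² s_h²/n_h, with W_h = N_h/N and N = 2850:
  stratum A: (2050/2850)²·20.98²/52 = 4.37951
  stratum B: (550/2850)²·346.36²/81 = 55.1577
  stratum C: (250/2850)²·12.23²/28 = 0.0411041
V_st = 59.5783
V_srs = s²/n = 53842.2/161 = 334.424
deff = V_st / V_srs = 59.5783/334.424 = 0.1782

deff ≈ 0.178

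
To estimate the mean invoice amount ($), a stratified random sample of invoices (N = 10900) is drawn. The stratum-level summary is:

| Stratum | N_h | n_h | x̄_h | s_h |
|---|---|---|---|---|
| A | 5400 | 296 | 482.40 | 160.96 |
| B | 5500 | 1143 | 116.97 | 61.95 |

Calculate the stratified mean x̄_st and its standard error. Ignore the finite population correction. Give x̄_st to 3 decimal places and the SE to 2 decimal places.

x̄_st ≈ 298.009, SE ≈ 4.73

x̄_st = Σ W_h x̄_h = (5400·482.40 + 5500·116.97)/10900 = 298.00872
V̂(x̄_st) = Σ W_h² s_h²/n_h, with W_h = N_h/N and N = 10900:
  stratum A: (5400/10900)²·160.96²/296 = 21.4822
  stratum B: (5500/10900)²·61.95²/1143 = 0.854887
V̂(x̄_st) = 22.3371
SE(x̄_st) = √22.3371 = 4.72621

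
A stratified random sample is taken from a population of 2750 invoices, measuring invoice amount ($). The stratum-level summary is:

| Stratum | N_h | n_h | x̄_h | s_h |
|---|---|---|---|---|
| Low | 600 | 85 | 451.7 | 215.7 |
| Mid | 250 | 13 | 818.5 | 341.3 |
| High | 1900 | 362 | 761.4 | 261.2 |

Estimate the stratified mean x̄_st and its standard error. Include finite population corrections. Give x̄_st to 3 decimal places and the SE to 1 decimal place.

x̄_st = Σ W_h x̄_h = (600·451.7 + 250·818.5 + 1900·761.4)/2750 = 699.02000
V̂(x̄_st) = Σ W_h² (1 − n_h/N_h) s_h²/n_h, with W_h = N_h/N and N = 2750:
  stratum Low: (600/2750)²·(1 − 85/600)·215.7²/85 = 22.3653
  stratum Mid: (250/2750)²·(1 − 13/250)·341.3²/13 = 70.2024
  stratum High: (1900/2750)²·(1 − 362/1900)·261.2²/362 = 72.8253
V̂(x̄_st) = 165.393
SE(x̄_st) = √165.393 = 12.8605

x̄_st ≈ 699.020, SE ≈ 12.9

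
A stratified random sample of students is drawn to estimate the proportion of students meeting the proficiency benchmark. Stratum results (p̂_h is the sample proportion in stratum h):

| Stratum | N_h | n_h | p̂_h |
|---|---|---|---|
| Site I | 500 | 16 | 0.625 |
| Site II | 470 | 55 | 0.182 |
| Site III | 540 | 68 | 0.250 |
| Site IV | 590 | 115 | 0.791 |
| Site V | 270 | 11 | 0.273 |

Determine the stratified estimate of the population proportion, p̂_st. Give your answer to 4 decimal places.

p̂_st ≈ 0.4529

N = 2370; stratum weights W_h = N_h/N.
p̂_st = Σ W_h p̂_h = (500·0.625 + 470·0.182 + 540·0.250 + 590·0.791 + 270·0.273)/2370 = 0.45293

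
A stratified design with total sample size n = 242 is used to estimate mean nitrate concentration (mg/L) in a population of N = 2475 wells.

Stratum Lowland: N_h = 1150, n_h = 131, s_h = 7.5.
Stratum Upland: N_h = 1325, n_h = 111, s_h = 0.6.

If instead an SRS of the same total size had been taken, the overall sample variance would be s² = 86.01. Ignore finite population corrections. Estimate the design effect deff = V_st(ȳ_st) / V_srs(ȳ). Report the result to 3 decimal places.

V̂(ȳ_st) = Σ W_h² s_h²/n_h, with W_h = N_h/N and N = 2475:
  stratum Lowland: (1150/2475)²·7.5²/131 = 0.0927036
  stratum Upland: (1325/2475)²·0.6²/111 = 0.000929525
V_st = 0.0936331
V_srs = s²/n = 86.01/242 = 0.355413
deff = V_st / V_srs = 0.0936331/0.355413 = 0.2634

deff ≈ 0.263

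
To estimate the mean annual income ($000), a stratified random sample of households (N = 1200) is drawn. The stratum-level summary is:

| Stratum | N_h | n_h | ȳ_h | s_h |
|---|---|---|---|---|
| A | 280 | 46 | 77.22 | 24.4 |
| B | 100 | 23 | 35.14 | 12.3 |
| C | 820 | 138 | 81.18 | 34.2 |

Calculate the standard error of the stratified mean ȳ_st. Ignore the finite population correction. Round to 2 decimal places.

SE(ȳ_st) ≈ 2.17

V̂(ȳ_st) = Σ W_h² s_h²/n_h, with W_h = N_h/N and N = 1200:
  stratum A: (280/1200)²·24.4²/46 = 0.704653
  stratum B: (100/1200)²·12.3²/23 = 0.0456793
  stratum C: (820/1200)²·34.2²/138 = 3.95766
V̂(ȳ_st) = 4.70799
SE(ȳ_st) = √4.70799 = 2.16979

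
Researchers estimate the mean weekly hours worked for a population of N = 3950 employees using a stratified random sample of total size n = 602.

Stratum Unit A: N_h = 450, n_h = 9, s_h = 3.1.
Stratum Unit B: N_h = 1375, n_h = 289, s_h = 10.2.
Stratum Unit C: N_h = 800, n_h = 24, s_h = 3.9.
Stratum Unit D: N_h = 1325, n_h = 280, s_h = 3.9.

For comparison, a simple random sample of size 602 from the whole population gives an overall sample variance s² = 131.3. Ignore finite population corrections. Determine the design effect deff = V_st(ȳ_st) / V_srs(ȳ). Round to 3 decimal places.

deff ≈ 0.411

V̂(ȳ_st) = Σ W_h² s_h²/n_h, with W_h = N_h/N and N = 3950:
  stratum Unit A: (450/3950)²·3.1²/9 = 0.0138584
  stratum Unit B: (1375/3950)²·10.2²/289 = 0.0436228
  stratum Unit C: (800/3950)²·3.9²/24 = 0.0259958
  stratum Unit D: (1325/3950)²·3.9²/280 = 0.00611236
V_st = 0.0895894
V_srs = s²/n = 131.3/602 = 0.218106
deff = V_st / V_srs = 0.0895894/0.218106 = 0.4108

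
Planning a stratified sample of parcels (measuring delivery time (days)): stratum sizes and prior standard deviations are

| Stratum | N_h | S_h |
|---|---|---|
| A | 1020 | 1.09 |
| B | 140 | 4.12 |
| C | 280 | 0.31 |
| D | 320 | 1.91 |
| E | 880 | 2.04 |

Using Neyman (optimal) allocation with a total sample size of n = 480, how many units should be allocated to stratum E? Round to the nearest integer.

Neyman allocation: n_h = n · N_h S_h / Σ N_i S_i, with n = 480.
  stratum A: N_h·S_h = 1020·1.09 = 1111.80
  stratum B: N_h·S_h = 140·4.12 = 576.80
  stratum C: N_h·S_h = 280·0.31 = 86.80
  stratum D: N_h·S_h = 320·1.91 = 611.20
  stratum E: N_h·S_h = 880·2.04 = 1795.20
Σ N_h S_h = 4181.80
n for stratum E = 480·1795.20/4181.80 = 206.059 → 206

206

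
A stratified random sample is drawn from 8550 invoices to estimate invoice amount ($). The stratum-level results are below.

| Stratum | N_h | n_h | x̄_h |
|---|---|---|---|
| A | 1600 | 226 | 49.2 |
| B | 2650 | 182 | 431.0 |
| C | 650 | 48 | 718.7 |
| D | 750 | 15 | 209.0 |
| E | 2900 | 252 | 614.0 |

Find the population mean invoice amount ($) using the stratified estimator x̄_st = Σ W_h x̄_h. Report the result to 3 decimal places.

N = Σ N_h = 8550. Stratum weights W_h = N_h/N.
x̄_st = (1600·49.2 + 2650·431.0 + 650·718.7 + 750·209.0 + 2900·614.0) / 8550 = 424.02047

x̄_st ≈ 424.020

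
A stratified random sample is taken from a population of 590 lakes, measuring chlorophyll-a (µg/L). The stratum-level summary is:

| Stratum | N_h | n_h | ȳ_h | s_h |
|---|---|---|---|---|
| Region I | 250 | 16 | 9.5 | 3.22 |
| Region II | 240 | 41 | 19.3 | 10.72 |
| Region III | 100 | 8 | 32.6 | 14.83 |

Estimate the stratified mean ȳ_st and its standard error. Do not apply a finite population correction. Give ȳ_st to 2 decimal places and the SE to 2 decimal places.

ȳ_st = Σ W_h ȳ_h = (250·9.5 + 240·19.3 + 100·32.6)/590 = 17.40169
V̂(ȳ_st) = Σ W_h² s_h²/n_h, with W_h = N_h/N and N = 590:
  stratum Region I: (250/590)²·3.22²/16 = 0.11635
  stratum Region II: (240/590)²·10.72²/41 = 0.463793
  stratum Region III: (100/590)²·14.83²/8 = 0.789748
V̂(ȳ_st) = 1.36989
SE(ȳ_st) = √1.36989 = 1.17042

ȳ_st ≈ 17.40, SE ≈ 1.17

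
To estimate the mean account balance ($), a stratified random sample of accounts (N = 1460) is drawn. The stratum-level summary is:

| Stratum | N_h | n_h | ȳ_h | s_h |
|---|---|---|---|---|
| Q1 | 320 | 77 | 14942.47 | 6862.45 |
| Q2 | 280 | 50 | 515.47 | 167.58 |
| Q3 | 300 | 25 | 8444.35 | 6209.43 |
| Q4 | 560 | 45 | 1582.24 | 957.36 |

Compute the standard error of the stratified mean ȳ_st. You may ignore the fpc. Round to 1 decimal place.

SE(ȳ_st) ≈ 312.3

V̂(ȳ_st) = Σ W_h² s_h²/n_h, with W_h = N_h/N and N = 1460:
  stratum Q1: (320/1460)²·6862.45²/77 = 29380.7
  stratum Q2: (280/1460)²·167.58²/50 = 20.6578
  stratum Q3: (300/1460)²·6209.43²/25 = 65117.9
  stratum Q4: (560/1460)²·957.36²/45 = 2996.46
V̂(ȳ_st) = 97515.7
SE(ȳ_st) = √97515.7 = 312.275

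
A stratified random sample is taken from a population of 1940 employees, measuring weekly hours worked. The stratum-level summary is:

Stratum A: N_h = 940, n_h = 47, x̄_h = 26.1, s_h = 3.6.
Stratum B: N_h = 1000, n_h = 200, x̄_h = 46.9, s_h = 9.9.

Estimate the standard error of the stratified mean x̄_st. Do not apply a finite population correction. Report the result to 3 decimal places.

V̂(x̄_st) = Σ W_h² s_h²/n_h, with W_h = N_h/N and N = 1940:
  stratum A: (940/1940)²·3.6²/47 = 0.064738
  stratum B: (1000/1940)²·9.9²/200 = 0.130208
V̂(x̄_st) = 0.194946
SE(x̄_st) = √0.194946 = 0.441527

SE(x̄_st) ≈ 0.442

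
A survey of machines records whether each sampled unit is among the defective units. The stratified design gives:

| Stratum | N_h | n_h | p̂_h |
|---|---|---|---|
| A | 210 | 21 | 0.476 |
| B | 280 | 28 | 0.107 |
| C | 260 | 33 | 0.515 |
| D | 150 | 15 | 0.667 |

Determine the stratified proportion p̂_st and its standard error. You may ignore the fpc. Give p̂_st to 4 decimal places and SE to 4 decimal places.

N = 900; stratum weights W_h = N_h/N.
p̂_st = Σ W_h p̂_h = (210·0.476 + 280·0.107 + 260·0.515 + 150·0.667)/900 = 0.40430
V̂(p̂_st) = Σ W_h² p̂_h(1−p̂_h)/(n_h−1):
  stratum A: (210/900)²·0.476·0.524/20 = 0.000678988
  stratum B: (280/900)²·0.107·0.893/27 = 0.000342533
  stratum C: (260/900)²·0.515·0.485/32 = 0.000651419
  stratum D: (150/900)²·0.667·0.333/14 = 0.000440696
V̂(p̂_st) = 0.00211364; SE = √V̂ = 0.0459743

p̂_st ≈ 0.4043, SE ≈ 0.0460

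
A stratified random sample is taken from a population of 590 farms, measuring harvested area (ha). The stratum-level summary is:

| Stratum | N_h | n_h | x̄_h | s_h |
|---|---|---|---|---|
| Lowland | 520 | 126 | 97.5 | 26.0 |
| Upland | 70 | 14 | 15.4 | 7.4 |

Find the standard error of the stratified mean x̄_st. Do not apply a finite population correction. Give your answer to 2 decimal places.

V̂(x̄_st) = Σ W_h² s_h²/n_h, with W_h = N_h/N and N = 590:
  stratum Lowland: (520/590)²·26.0²/126 = 4.16753
  stratum Upland: (70/590)²·7.4²/14 = 0.0550589
V̂(x̄_st) = 4.22259
SE(x̄_st) = √4.22259 = 2.05489

SE(x̄_st) ≈ 2.05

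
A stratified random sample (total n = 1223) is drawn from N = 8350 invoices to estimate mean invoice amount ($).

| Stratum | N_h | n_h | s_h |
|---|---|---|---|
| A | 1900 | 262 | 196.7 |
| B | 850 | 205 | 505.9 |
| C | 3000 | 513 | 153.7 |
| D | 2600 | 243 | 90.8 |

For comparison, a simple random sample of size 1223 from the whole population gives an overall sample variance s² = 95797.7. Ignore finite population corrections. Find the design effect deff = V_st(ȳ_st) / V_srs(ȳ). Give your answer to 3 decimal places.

V̂(ȳ_st) = Σ W_h² s_h²/n_h, with W_h = N_h/N and N = 8350:
  stratum A: (1900/8350)²·196.7²/262 = 7.64613
  stratum B: (850/8350)²·505.9²/205 = 12.9372
  stratum C: (3000/8350)²·153.7²/513 = 5.94429
  stratum D: (2600/8350)²·90.8²/243 = 3.28957
V_st = 29.8172
V_srs = s²/n = 95797.7/1223 = 78.3301
deff = V_st / V_srs = 29.8172/78.3301 = 0.3807

deff ≈ 0.381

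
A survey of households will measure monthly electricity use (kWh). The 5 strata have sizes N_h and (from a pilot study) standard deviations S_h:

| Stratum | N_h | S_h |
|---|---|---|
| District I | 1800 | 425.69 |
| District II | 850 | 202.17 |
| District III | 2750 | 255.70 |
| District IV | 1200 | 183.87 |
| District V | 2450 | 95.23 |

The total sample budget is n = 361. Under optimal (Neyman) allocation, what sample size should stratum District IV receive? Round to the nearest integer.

38

Neyman allocation: n_h = n · N_h S_h / Σ N_i S_i, with n = 361.
  stratum District I: N_h·S_h = 1800·425.69 = 766242.00
  stratum District II: N_h·S_h = 850·202.17 = 171844.50
  stratum District III: N_h·S_h = 2750·255.70 = 703175.00
  stratum District IV: N_h·S_h = 1200·183.87 = 220644.00
  stratum District V: N_h·S_h = 2450·95.23 = 233313.50
Σ N_h S_h = 2095219.00
n for stratum District IV = 361·220644.00/2095219.00 = 38.016 → 38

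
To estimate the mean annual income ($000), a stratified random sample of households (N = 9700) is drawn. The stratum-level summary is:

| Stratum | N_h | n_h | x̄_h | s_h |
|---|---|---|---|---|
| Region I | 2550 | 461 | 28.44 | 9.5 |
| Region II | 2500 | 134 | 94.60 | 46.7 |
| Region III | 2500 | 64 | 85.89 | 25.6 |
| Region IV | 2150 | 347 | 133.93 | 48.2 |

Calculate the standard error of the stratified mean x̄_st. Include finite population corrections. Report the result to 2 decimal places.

V̂(x̄_st) = Σ W_h² (1 − n_h/N_h) s_h²/n_h, with W_h = N_h/N and N = 9700:
  stratum Region I: (2550/9700)²·(1 − 461/2550)·9.5²/461 = 0.0110836
  stratum Region II: (2500/9700)²·(1 − 134/2500)·46.7²/134 = 1.02315
  stratum Region III: (2500/9700)²·(1 − 64/2500)·25.6²/64 = 0.662787
  stratum Region IV: (2150/9700)²·(1 − 347/2150)·48.2²/347 = 0.275839
V̂(x̄_st) = 1.97286
SE(x̄_st) = √1.97286 = 1.40459

SE(x̄_st) ≈ 1.40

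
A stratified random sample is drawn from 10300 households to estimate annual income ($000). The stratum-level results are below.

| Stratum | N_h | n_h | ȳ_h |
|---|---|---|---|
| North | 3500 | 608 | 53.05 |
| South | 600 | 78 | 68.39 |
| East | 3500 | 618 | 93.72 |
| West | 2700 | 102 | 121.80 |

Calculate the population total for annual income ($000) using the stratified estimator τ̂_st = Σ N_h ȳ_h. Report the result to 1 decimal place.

τ̂_st ≈ 883589.0

τ̂_st = Σ N_h ȳ_h = 3500·53.05 + 600·68.39 + 3500·93.72 + 2700·121.80 = 883589.0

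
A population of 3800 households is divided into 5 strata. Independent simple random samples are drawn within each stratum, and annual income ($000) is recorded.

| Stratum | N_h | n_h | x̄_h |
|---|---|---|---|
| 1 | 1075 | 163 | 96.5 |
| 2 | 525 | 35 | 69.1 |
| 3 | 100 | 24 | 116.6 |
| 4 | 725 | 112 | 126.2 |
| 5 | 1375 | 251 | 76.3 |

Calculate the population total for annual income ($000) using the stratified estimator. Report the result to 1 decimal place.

τ̂_st ≈ 348082.5

τ̂_st = Σ N_h x̄_h = 1075·96.5 + 525·69.1 + 100·116.6 + 725·126.2 + 1375·76.3 = 348082.5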